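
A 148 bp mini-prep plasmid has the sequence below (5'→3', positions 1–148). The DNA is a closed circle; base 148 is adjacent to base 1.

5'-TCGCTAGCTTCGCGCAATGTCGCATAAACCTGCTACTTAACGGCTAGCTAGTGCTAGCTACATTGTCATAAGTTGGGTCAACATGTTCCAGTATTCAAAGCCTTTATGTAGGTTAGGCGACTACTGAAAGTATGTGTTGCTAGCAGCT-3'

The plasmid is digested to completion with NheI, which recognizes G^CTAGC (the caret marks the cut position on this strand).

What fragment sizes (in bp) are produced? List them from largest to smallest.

NheI sites (GCTAGC) start at positions 3, 43, 53, 139.
NheI cuts after the first base of each site, so after positions 3, 43, 53, 139.
Circular molecule, 4 cuts → 4 fragments:
  4–43 → 40 bp
  44–53 → 10 bp
  54–139 → 86 bp
  140–148 then 1–3 → 9 + 3 = 12 bp
Sorted largest to smallest: 86, 40, 12, 10 bp.

86, 40, 12, 10 bp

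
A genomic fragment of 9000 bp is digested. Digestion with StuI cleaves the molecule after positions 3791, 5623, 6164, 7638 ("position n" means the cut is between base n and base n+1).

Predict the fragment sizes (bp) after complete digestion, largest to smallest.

Linear molecule, 4 cuts → 5 fragments:
  3791 − 0 = 3791 bp
  5623 − 3791 = 1832 bp
  6164 − 5623 = 541 bp
  7638 − 6164 = 1474 bp
  9000 − 7638 = 1362 bp
Sorted largest to smallest: 3791, 1832, 1474, 1362, 541 bp.

3791, 1832, 1474, 1362, 541 bp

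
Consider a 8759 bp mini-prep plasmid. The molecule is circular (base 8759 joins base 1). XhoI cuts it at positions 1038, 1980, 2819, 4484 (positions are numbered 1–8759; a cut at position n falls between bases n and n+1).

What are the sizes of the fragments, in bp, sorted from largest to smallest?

Circular molecule, 4 cuts → 4 fragments:
  1980 − 1038 = 942 bp
  2819 − 1980 = 839 bp
  4484 − 2819 = 1665 bp
  wrap: 8759 − 4484 + 1038 = 5313 bp
Sorted largest to smallest: 5313, 1665, 942, 839 bp.

5313, 1665, 942, 839 bp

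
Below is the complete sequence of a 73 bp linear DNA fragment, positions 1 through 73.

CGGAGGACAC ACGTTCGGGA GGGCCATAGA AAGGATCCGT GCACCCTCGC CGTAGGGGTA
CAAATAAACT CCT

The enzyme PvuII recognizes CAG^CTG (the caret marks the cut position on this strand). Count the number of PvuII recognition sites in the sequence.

No occurrence of CAGCTG is present in the sequence.
PvuII does not cut: 0 sites.

0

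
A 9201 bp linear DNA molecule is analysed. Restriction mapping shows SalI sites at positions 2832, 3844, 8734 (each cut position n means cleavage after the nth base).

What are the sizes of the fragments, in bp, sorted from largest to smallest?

4890, 2832, 1012, 467 bp

Linear molecule, 3 cuts → 4 fragments:
  2832 − 0 = 2832 bp
  3844 − 2832 = 1012 bp
  8734 − 3844 = 4890 bp
  9201 − 8734 = 467 bp
Sorted largest to smallest: 4890, 2832, 1012, 467 bp.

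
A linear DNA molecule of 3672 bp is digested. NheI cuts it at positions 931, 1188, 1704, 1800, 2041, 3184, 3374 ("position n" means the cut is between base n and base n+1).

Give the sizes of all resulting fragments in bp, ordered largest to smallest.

Linear molecule, 7 cuts → 8 fragments:
  931 − 0 = 931 bp
  1188 − 931 = 257 bp
  1704 − 1188 = 516 bp
  1800 − 1704 = 96 bp
  2041 − 1800 = 241 bp
  3184 − 2041 = 1143 bp
  3374 − 3184 = 190 bp
  3672 − 3374 = 298 bp
Sorted largest to smallest: 1143, 931, 516, 298, 257, 241, 190, 96 bp.

1143, 931, 516, 298, 257, 241, 190, 96 bp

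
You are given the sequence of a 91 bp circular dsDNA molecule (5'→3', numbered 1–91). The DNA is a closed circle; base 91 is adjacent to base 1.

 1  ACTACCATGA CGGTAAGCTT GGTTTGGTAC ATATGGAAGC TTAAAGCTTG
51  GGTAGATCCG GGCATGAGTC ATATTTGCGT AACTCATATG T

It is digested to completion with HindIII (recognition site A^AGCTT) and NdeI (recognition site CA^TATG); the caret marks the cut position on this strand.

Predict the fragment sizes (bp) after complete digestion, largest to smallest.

42, 20, 16, 7, 6 bp

HindIII sites (AAGCTT) start at positions 15, 37, 44.
HindIII cuts after the first base of each site, so after positions 15, 37, 44.
NdeI sites (CATATG) start at positions 30, 85.
NdeI cuts after base 2 of each site, so after positions 31, 86.
Combined cut positions: 15, 31, 37, 44, 86.
Circular molecule, 5 cuts → 5 fragments:
  16–31 → 16 bp
  32–37 → 6 bp
  38–44 → 7 bp
  45–86 → 42 bp
  87–91 then 1–15 → 5 + 15 = 20 bp
Sorted largest to smallest: 42, 20, 16, 7, 6 bp.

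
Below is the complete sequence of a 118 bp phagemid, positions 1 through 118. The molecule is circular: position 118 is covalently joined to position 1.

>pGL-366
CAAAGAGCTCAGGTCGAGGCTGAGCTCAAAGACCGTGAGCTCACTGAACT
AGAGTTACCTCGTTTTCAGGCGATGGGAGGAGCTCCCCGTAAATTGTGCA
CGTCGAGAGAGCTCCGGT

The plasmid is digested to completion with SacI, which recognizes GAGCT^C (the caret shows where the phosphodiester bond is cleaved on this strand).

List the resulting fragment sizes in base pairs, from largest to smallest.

SacI sites (GAGCTC) start at positions 5, 22, 37, 80, 109.
SacI cuts after base 5 of each site (before the last base), so after positions 9, 26, 41, 84, 113.
Circular molecule, 5 cuts → 5 fragments:
  10–26 → 17 bp
  27–41 → 15 bp
  42–84 → 43 bp
  85–113 → 29 bp
  114–118 then 1–9 → 5 + 9 = 14 bp
Sorted largest to smallest: 43, 29, 17, 15, 14 bp.

43, 29, 17, 15, 14 bp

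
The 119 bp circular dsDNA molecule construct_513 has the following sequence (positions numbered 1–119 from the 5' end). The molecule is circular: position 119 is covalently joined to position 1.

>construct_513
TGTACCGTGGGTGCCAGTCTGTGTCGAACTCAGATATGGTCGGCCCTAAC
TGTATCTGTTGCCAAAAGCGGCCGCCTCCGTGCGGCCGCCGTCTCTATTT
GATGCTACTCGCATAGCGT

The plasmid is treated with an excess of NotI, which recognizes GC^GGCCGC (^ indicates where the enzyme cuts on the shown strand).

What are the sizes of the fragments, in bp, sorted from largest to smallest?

105, 14 bp

NotI sites (GCGGCCGC) start at positions 68, 82.
NotI cuts after base 2 of each site, so after positions 69, 83.
Circular molecule, 2 cuts → 2 fragments:
  70–83 → 14 bp
  84–119 then 1–69 → 36 + 69 = 105 bp
Sorted largest to smallest: 105, 14 bp.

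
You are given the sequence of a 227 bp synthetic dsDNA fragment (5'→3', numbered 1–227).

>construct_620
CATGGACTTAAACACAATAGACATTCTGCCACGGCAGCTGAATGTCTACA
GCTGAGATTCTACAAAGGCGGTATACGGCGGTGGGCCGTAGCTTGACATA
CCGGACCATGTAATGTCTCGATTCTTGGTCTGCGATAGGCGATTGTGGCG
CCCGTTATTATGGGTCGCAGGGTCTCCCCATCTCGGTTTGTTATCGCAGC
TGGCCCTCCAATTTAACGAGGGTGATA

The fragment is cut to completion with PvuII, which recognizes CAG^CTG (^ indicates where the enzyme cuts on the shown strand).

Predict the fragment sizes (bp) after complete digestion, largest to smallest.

148, 37, 28, 14 bp

PvuII sites (CAGCTG) start at positions 35, 49, 197.
PvuII cuts after base 3 of each site, so after positions 37, 51, 199.
Linear molecule, 3 cuts → 4 fragments:
  1–37 → 37 bp
  38–51 → 14 bp
  52–199 → 148 bp
  200–227 → 28 bp
Sorted largest to smallest: 148, 37, 28, 14 bp.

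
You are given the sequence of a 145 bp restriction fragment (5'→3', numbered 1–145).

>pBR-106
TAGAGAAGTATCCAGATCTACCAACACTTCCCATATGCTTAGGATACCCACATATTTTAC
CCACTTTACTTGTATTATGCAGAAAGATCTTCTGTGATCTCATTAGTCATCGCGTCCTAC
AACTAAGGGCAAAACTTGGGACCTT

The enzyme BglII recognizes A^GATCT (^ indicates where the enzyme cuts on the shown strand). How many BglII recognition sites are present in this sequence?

2

AGATCT occurs starting at positions 14, 85.
BglII cuts at 2 sites.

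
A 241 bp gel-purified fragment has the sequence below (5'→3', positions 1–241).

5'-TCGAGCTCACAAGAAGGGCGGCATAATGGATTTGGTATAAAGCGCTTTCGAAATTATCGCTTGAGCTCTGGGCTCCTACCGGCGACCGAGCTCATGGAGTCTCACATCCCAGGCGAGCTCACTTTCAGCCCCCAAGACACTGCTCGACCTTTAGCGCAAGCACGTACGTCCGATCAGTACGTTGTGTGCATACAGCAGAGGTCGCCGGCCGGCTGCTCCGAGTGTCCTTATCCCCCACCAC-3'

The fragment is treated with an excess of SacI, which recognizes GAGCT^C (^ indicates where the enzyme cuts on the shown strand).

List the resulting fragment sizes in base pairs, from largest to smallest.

122, 60, 27, 25, 7 bp

SacI sites (GAGCTC) start at positions 3, 63, 88, 115.
SacI cuts after base 5 of each site (before the last base), so after positions 7, 67, 92, 119.
Linear molecule, 4 cuts → 5 fragments:
  1–7 → 7 bp
  8–67 → 60 bp
  68–92 → 25 bp
  93–119 → 27 bp
  120–241 → 122 bp
Sorted largest to smallest: 122, 60, 27, 25, 7 bp.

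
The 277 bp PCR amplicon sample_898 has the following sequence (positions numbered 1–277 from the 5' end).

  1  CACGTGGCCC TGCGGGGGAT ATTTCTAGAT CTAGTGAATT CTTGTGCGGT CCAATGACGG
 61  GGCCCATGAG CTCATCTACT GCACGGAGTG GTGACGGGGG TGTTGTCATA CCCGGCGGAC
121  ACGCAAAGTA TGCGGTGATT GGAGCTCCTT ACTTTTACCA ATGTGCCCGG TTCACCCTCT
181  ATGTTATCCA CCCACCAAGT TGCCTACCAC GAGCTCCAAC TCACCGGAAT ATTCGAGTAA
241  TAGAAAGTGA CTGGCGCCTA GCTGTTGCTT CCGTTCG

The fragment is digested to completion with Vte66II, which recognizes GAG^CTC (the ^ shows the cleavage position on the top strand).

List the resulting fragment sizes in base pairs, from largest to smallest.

74, 70, 69, 64 bp

Vte66II sites (GAGCTC) start at positions 68, 142, 211.
Vte66II cuts after base 3 of each site, so after positions 70, 144, 213.
Linear molecule, 3 cuts → 4 fragments:
  1–70 → 70 bp
  71–144 → 74 bp
  145–213 → 69 bp
  214–277 → 64 bp
Sorted largest to smallest: 74, 70, 69, 64 bp.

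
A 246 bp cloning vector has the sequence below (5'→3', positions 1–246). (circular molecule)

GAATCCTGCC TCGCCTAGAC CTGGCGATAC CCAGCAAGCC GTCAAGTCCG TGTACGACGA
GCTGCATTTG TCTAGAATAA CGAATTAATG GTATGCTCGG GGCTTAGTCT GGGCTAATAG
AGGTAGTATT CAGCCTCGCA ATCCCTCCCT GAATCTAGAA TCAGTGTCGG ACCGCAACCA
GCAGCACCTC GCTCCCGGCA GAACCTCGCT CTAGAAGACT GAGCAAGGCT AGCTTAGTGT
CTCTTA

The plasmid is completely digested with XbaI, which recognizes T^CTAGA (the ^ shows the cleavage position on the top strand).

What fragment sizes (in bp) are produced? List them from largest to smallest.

XbaI sites (TCTAGA) start at positions 71, 154, 210.
XbaI cuts after the first base of each site, so after positions 71, 154, 210.
Circular molecule, 3 cuts → 3 fragments:
  72–154 → 83 bp
  155–210 → 56 bp
  211–246 then 1–71 → 36 + 71 = 107 bp
Sorted largest to smallest: 107, 83, 56 bp.

107, 83, 56 bp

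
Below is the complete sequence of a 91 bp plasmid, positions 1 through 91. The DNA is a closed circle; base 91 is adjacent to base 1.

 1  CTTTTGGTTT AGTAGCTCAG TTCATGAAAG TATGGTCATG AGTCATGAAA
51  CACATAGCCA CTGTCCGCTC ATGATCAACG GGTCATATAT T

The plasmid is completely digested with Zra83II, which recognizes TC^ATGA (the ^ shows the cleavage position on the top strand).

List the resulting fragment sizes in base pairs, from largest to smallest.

Zra83II sites (TCATGA) start at positions 22, 36, 43, 69.
Zra83II cuts after base 2 of each site, so after positions 23, 37, 44, 70.
Circular molecule, 4 cuts → 4 fragments:
  24–37 → 14 bp
  38–44 → 7 bp
  45–70 → 26 bp
  71–91 then 1–23 → 21 + 23 = 44 bp
Sorted largest to smallest: 44, 26, 14, 7 bp.

44, 26, 14, 7 bp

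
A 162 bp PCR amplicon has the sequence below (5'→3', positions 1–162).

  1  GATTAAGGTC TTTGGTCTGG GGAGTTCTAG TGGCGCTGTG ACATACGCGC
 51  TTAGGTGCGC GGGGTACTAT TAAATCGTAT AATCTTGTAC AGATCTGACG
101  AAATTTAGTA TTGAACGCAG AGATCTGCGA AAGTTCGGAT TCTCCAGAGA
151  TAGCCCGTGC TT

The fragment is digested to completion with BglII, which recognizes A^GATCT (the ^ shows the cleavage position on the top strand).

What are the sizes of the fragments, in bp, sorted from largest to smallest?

BglII sites (AGATCT) start at positions 91, 121.
BglII cuts after the first base of each site, so after positions 91, 121.
Linear molecule, 2 cuts → 3 fragments:
  1–91 → 91 bp
  92–121 → 30 bp
  122–162 → 41 bp
Sorted largest to smallest: 91, 41, 30 bp.

91, 41, 30 bp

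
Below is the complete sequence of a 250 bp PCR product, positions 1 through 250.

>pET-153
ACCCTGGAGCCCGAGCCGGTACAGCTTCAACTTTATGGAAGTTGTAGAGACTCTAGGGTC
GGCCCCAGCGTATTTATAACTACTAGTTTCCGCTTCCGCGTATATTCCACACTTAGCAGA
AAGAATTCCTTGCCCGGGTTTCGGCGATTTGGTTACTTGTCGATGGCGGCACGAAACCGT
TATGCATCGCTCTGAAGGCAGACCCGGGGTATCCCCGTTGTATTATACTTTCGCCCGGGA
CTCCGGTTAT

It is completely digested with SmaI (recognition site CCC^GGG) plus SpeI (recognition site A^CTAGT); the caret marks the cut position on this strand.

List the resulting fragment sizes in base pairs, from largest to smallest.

82, 70, 53, 31, 14 bp

SmaI sites (CCCGGG) start at positions 133, 203, 234.
SmaI cuts after base 3 of each site, so after positions 135, 205, 236.
The SpeI site (ACTAGT) starts at position 82.
SpeI cuts after the first base of each site, so after position 82.
Combined cut positions: 82, 135, 205, 236.
Linear molecule, 4 cuts → 5 fragments:
  1–82 → 82 bp
  83–135 → 53 bp
  136–205 → 70 bp
  206–236 → 31 bp
  237–250 → 14 bp
Sorted largest to smallest: 82, 70, 53, 31, 14 bp.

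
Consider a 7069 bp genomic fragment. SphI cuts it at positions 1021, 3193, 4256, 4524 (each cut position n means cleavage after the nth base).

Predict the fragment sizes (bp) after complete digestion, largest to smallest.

2545, 2172, 1063, 1021, 268 bp

Linear molecule, 4 cuts → 5 fragments:
  1021 − 0 = 1021 bp
  3193 − 1021 = 2172 bp
  4256 − 3193 = 1063 bp
  4524 − 4256 = 268 bp
  7069 − 4524 = 2545 bp
Sorted largest to smallest: 2545, 2172, 1063, 1021, 268 bp.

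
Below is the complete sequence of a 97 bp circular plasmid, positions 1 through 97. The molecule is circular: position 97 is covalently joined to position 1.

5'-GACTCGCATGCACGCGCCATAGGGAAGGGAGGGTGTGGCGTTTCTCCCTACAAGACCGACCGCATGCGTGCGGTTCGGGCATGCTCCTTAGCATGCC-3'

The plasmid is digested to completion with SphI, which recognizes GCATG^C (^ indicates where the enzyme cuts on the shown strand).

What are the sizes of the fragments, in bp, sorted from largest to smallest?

SphI sites (GCATGC) start at positions 6, 62, 79, 91.
SphI cuts after base 5 of each site (before the last base), so after positions 10, 66, 83, 95.
Circular molecule, 4 cuts → 4 fragments:
  11–66 → 56 bp
  67–83 → 17 bp
  84–95 → 12 bp
  96–97 then 1–10 → 2 + 10 = 12 bp
Sorted largest to smallest: 56, 17, 12, 12 bp.

56, 17, 12, 12 bp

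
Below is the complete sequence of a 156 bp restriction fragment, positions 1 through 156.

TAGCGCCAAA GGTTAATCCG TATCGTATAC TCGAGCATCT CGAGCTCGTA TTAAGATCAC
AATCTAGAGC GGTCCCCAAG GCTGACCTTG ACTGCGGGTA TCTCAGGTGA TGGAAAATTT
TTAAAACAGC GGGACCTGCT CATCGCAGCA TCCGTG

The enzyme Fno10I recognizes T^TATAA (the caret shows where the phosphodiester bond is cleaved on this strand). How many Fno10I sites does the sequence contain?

No occurrence of TTATAA is present in the sequence.
Fno10I does not cut: 0 sites.

0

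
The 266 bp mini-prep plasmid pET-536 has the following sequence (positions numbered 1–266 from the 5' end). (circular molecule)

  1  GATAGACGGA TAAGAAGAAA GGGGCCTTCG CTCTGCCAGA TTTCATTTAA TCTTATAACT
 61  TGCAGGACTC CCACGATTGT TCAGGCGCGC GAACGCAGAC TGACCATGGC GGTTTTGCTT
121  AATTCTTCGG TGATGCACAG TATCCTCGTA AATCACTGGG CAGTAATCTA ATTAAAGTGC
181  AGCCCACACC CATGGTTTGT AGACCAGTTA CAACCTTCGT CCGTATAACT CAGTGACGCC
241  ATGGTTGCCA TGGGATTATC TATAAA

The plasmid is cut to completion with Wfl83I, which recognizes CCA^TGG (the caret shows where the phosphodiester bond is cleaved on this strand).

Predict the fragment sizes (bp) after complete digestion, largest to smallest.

122, 86, 49, 9 bp

Wfl83I sites (CCATGG) start at positions 104, 190, 239, 248.
Wfl83I cuts after base 3 of each site, so after positions 106, 192, 241, 250.
Circular molecule, 4 cuts → 4 fragments:
  107–192 → 86 bp
  193–241 → 49 bp
  242–250 → 9 bp
  251–266 then 1–106 → 16 + 106 = 122 bp
Sorted largest to smallest: 122, 86, 49, 9 bp.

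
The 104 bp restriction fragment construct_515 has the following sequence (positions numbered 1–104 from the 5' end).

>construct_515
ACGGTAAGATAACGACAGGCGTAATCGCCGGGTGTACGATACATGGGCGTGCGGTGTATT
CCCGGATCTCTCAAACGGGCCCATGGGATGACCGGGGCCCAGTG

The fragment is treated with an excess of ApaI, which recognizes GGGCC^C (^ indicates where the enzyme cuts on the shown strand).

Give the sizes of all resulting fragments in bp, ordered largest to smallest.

ApaI sites (GGGCCC) start at positions 77, 95.
ApaI cuts after base 5 of each site (before the last base), so after positions 81, 99.
Linear molecule, 2 cuts → 3 fragments:
  1–81 → 81 bp
  82–99 → 18 bp
  100–104 → 5 bp
Sorted largest to smallest: 81, 18, 5 bp.

81, 18, 5 bp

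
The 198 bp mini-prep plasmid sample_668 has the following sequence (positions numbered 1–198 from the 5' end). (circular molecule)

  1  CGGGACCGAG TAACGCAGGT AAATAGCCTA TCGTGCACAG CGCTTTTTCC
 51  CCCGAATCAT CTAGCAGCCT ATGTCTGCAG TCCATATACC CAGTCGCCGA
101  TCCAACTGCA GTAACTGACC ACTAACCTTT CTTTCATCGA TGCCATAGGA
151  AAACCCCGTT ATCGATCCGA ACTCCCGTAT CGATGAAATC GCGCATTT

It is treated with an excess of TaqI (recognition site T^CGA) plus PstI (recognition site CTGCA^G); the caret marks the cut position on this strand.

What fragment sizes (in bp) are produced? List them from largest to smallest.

97, 31, 27, 25, 18 bp

TaqI sites (TCGA) start at positions 137, 162, 180.
TaqI cuts after the first base of each site, so after positions 137, 162, 180.
PstI sites (CTGCAG) start at positions 75, 106.
PstI cuts after base 5 of each site (before the last base), so after positions 79, 110.
Combined cut positions: 79, 110, 137, 162, 180.
Circular molecule, 5 cuts → 5 fragments:
  80–110 → 31 bp
  111–137 → 27 bp
  138–162 → 25 bp
  163–180 → 18 bp
  181–198 then 1–79 → 18 + 79 = 97 bp
Sorted largest to smallest: 97, 31, 27, 25, 18 bp.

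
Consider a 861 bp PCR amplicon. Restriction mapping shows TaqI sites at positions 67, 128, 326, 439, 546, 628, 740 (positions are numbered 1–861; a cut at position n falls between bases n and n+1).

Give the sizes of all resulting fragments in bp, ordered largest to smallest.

198, 121, 113, 112, 107, 82, 67, 61 bp

Linear molecule, 7 cuts → 8 fragments:
  67 − 0 = 67 bp
  128 − 67 = 61 bp
  326 − 128 = 198 bp
  439 − 326 = 113 bp
  546 − 439 = 107 bp
  628 − 546 = 82 bp
  740 − 628 = 112 bp
  861 − 740 = 121 bp
Sorted largest to smallest: 198, 121, 113, 112, 107, 82, 67, 61 bp.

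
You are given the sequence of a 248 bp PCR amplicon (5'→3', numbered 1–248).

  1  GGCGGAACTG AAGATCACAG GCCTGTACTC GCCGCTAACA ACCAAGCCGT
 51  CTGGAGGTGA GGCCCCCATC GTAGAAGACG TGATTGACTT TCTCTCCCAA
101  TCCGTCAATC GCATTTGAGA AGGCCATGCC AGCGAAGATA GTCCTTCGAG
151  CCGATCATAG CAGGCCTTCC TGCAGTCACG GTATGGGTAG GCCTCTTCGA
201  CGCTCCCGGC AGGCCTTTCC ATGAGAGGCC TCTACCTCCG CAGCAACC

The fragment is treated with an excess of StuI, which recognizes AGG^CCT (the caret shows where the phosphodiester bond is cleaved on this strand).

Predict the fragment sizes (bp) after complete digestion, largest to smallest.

143, 27, 22, 21, 20, 15 bp

StuI sites (AGGCCT) start at positions 19, 162, 189, 211, 226.
StuI cuts after base 3 of each site, so after positions 21, 164, 191, 213, 228.
Linear molecule, 5 cuts → 6 fragments:
  1–21 → 21 bp
  22–164 → 143 bp
  165–191 → 27 bp
  192–213 → 22 bp
  214–228 → 15 bp
  229–248 → 20 bp
Sorted largest to smallest: 143, 27, 22, 21, 20, 15 bp.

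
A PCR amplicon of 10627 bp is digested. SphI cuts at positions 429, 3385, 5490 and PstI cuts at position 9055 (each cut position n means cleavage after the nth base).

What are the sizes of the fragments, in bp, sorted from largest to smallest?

Combined cut positions (sorted): 429, 3385, 5490, 9055.
Linear molecule, 4 cuts → 5 fragments:
  429 − 0 = 429 bp
  3385 − 429 = 2956 bp
  5490 − 3385 = 2105 bp
  9055 − 5490 = 3565 bp
  10627 − 9055 = 1572 bp
Sorted largest to smallest: 3565, 2956, 2105, 1572, 429 bp.

3565, 2956, 2105, 1572, 429 bp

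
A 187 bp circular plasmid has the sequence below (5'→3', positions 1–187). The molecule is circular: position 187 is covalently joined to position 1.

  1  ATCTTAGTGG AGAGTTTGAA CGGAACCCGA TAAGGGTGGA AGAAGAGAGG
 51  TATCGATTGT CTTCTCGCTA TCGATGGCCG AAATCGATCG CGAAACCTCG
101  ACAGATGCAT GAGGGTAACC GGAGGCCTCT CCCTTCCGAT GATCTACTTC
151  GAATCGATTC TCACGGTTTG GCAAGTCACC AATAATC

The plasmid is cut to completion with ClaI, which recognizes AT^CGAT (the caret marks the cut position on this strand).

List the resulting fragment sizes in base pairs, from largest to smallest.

ClaI sites (ATCGAT) start at positions 52, 70, 83, 153.
ClaI cuts after base 2 of each site, so after positions 53, 71, 84, 154.
Circular molecule, 4 cuts → 4 fragments:
  54–71 → 18 bp
  72–84 → 13 bp
  85–154 → 70 bp
  155–187 then 1–53 → 33 + 53 = 86 bp
Sorted largest to smallest: 86, 70, 18, 13 bp.

86, 70, 18, 13 bp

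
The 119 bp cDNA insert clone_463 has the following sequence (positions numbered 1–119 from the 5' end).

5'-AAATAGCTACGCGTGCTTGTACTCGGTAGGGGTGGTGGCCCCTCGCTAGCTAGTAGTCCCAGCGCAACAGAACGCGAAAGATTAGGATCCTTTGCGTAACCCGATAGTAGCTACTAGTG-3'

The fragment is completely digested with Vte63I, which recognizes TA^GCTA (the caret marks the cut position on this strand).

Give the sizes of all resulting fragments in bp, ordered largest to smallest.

Vte63I sites (TAGCTA) start at positions 4, 47, 108.
Vte63I cuts after base 2 of each site, so after positions 5, 48, 109.
Linear molecule, 3 cuts → 4 fragments:
  1–5 → 5 bp
  6–48 → 43 bp
  49–109 → 61 bp
  110–119 → 10 bp
Sorted largest to smallest: 61, 43, 10, 5 bp.

61, 43, 10, 5 bp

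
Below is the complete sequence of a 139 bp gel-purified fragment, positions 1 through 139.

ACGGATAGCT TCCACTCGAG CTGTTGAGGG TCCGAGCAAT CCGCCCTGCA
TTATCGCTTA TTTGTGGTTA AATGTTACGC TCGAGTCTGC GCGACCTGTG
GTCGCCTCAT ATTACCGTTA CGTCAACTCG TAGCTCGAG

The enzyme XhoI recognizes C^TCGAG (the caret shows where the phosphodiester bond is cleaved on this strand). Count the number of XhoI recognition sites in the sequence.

3

CTCGAG occurs starting at positions 15, 80, 134.
XhoI cuts at 3 sites.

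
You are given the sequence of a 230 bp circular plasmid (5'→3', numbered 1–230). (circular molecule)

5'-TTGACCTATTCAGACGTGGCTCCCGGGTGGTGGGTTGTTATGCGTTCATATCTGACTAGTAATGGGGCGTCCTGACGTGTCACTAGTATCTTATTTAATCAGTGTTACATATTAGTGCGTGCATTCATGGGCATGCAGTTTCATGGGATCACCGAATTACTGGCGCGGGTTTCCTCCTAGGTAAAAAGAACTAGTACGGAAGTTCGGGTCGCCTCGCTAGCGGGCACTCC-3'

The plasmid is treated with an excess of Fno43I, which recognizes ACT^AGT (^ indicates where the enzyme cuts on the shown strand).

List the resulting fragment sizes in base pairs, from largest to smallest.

Fno43I sites (ACTAGT) start at positions 55, 82, 190.
Fno43I cuts after base 3 of each site, so after positions 57, 84, 192.
Circular molecule, 3 cuts → 3 fragments:
  58–84 → 27 bp
  85–192 → 108 bp
  193–230 then 1–57 → 38 + 57 = 95 bp
Sorted largest to smallest: 108, 95, 27 bp.

108, 95, 27 bp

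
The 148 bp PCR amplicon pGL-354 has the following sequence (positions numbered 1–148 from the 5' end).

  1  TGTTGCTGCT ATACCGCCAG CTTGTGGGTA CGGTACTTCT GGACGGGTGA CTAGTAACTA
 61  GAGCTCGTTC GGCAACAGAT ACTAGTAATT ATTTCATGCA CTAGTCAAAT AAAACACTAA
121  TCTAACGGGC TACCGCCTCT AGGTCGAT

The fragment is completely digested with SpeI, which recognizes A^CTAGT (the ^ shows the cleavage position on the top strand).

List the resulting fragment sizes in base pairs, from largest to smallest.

50, 48, 31, 19 bp

SpeI sites (ACTAGT) start at positions 50, 81, 100.
SpeI cuts after the first base of each site, so after positions 50, 81, 100.
Linear molecule, 3 cuts → 4 fragments:
  1–50 → 50 bp
  51–81 → 31 bp
  82–100 → 19 bp
  101–148 → 48 bp
Sorted largest to smallest: 50, 48, 31, 19 bp.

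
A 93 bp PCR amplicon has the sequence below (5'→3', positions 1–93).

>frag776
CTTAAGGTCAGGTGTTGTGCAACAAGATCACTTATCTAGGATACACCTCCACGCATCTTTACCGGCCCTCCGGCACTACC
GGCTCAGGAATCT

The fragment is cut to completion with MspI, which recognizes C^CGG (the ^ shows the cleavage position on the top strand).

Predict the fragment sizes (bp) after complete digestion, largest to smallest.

MspI sites (CCGG) start at positions 62, 70, 79.
MspI cuts after the first base of each site, so after positions 62, 70, 79.
Linear molecule, 3 cuts → 4 fragments:
  1–62 → 62 bp
  63–70 → 8 bp
  71–79 → 9 bp
  80–93 → 14 bp
Sorted largest to smallest: 62, 14, 9, 8 bp.

62, 14, 9, 8 bp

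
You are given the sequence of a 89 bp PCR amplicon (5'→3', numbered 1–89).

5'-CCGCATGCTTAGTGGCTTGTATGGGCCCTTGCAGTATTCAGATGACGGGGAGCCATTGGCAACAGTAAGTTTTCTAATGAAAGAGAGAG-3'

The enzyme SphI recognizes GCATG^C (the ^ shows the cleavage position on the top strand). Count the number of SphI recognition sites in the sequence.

GCATGC occurs starting at position 3.
SphI cuts at 1 site.

1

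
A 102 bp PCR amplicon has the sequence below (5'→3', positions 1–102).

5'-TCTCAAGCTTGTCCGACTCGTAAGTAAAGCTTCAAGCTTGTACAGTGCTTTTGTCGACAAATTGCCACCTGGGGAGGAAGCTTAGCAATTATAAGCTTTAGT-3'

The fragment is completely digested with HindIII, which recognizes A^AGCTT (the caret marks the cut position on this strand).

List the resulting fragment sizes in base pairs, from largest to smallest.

44, 22, 15, 9, 7, 5 bp

HindIII sites (AAGCTT) start at positions 5, 27, 34, 78, 93.
HindIII cuts after the first base of each site, so after positions 5, 27, 34, 78, 93.
Linear molecule, 5 cuts → 6 fragments:
  1–5 → 5 bp
  6–27 → 22 bp
  28–34 → 7 bp
  35–78 → 44 bp
  79–93 → 15 bp
  94–102 → 9 bp
Sorted largest to smallest: 44, 22, 15, 9, 7, 5 bp.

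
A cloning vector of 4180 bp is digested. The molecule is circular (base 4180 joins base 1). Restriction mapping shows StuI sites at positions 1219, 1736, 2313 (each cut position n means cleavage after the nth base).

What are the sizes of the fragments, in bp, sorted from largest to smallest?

Circular molecule, 3 cuts → 3 fragments:
  1736 − 1219 = 517 bp
  2313 − 1736 = 577 bp
  wrap: 4180 − 2313 + 1219 = 3086 bp
Sorted largest to smallest: 3086, 577, 517 bp.

3086, 577, 517 bp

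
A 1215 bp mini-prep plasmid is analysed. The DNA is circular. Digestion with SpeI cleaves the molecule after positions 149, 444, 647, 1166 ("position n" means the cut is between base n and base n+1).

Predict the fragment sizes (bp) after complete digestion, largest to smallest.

Circular molecule, 4 cuts → 4 fragments:
  444 − 149 = 295 bp
  647 − 444 = 203 bp
  1166 − 647 = 519 bp
  wrap: 1215 − 1166 + 149 = 198 bp
Sorted largest to smallest: 519, 295, 203, 198 bp.

519, 295, 203, 198 bp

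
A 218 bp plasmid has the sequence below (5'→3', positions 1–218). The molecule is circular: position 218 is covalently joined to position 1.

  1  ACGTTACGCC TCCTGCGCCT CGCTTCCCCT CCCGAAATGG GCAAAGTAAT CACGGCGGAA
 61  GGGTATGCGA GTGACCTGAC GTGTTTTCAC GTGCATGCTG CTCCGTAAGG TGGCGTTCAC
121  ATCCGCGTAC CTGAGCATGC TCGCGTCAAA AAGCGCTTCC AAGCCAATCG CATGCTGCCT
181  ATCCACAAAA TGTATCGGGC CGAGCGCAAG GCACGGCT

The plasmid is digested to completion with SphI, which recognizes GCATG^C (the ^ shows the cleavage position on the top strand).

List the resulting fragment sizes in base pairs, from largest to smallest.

141, 42, 35 bp

SphI sites (GCATGC) start at positions 93, 135, 170.
SphI cuts after base 5 of each site (before the last base), so after positions 97, 139, 174.
Circular molecule, 3 cuts → 3 fragments:
  98–139 → 42 bp
  140–174 → 35 bp
  175–218 then 1–97 → 44 + 97 = 141 bp
Sorted largest to smallest: 141, 42, 35 bp.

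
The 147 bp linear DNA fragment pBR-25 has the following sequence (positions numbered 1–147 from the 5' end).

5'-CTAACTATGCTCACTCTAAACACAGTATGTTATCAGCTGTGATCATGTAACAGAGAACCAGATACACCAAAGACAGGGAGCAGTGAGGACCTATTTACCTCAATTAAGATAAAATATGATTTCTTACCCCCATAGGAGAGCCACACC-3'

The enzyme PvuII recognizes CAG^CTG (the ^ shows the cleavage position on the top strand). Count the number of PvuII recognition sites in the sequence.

1

CAGCTG occurs starting at position 34.
PvuII cuts at 1 site.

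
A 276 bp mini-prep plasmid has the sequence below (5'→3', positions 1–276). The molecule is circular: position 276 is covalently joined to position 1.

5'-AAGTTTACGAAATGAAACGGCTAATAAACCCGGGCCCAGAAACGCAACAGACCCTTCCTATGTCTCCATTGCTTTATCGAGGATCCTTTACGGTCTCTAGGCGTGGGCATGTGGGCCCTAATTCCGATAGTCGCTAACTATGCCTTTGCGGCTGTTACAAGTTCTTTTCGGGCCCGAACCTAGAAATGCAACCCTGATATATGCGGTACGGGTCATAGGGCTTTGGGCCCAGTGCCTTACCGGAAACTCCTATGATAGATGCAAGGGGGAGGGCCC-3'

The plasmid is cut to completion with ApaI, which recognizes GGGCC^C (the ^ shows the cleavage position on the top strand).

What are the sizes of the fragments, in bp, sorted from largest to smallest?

81, 57, 55, 46, 37 bp

ApaI sites (GGGCCC) start at positions 32, 113, 170, 225, 271.
ApaI cuts after base 5 of each site (before the last base), so after positions 36, 117, 174, 229, 275.
Circular molecule, 5 cuts → 5 fragments:
  37–117 → 81 bp
  118–174 → 57 bp
  175–229 → 55 bp
  230–275 → 46 bp
  276–276 then 1–36 → 1 + 36 = 37 bp
Sorted largest to smallest: 81, 57, 55, 46, 37 bp.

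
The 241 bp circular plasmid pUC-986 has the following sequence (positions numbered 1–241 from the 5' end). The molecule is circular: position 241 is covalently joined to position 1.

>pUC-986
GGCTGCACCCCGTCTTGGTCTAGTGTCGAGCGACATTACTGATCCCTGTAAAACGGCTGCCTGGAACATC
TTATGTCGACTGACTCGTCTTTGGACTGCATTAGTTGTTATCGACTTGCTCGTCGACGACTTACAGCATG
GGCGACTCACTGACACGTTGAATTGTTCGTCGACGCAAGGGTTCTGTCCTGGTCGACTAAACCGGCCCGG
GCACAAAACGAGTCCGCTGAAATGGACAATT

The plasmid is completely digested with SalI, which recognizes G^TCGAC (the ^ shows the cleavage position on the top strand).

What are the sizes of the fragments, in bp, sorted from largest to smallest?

SalI sites (GTCGAC) start at positions 75, 122, 169, 192.
SalI cuts after the first base of each site, so after positions 75, 122, 169, 192.
Circular molecule, 4 cuts → 4 fragments:
  76–122 → 47 bp
  123–169 → 47 bp
  170–192 → 23 bp
  193–241 then 1–75 → 49 + 75 = 124 bp
Sorted largest to smallest: 124, 47, 47, 23 bp.

124, 47, 47, 23 bp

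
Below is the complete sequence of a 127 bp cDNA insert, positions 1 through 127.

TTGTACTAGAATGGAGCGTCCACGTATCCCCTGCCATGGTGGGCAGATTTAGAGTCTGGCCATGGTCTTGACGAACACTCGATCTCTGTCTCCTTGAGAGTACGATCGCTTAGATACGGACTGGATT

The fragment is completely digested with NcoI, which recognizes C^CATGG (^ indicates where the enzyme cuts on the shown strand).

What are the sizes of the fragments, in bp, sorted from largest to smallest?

67, 34, 26 bp

NcoI sites (CCATGG) start at positions 34, 60.
NcoI cuts after the first base of each site, so after positions 34, 60.
Linear molecule, 2 cuts → 3 fragments:
  1–34 → 34 bp
  35–60 → 26 bp
  61–127 → 67 bp
Sorted largest to smallest: 67, 34, 26 bp.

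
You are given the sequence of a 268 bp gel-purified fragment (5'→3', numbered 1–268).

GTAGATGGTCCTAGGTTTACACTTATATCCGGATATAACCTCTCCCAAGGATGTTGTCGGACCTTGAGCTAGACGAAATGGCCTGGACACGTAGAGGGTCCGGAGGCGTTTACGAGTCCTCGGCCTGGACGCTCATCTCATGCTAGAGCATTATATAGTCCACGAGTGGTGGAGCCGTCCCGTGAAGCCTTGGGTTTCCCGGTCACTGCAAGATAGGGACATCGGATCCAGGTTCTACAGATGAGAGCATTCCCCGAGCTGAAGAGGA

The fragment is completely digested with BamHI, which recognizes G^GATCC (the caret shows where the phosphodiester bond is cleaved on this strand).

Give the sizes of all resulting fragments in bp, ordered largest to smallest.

224, 44 bp

The BamHI site (GGATCC) starts at position 224.
BamHI cuts after the first base of each site, so after position 224.
Linear molecule, 1 cut → 2 fragments:
  1–224 → 224 bp
  225–268 → 44 bp
Sorted largest to smallest: 224, 44 bp.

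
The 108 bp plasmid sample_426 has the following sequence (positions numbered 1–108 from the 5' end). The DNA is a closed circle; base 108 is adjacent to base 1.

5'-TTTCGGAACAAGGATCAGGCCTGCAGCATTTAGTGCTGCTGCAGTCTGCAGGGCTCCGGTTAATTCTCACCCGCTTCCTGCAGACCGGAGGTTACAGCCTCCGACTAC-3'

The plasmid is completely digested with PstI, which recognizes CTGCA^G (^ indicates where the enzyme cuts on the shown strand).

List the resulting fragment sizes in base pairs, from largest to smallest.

51, 32, 18, 7 bp

PstI sites (CTGCAG) start at positions 21, 39, 46, 78.
PstI cuts after base 5 of each site (before the last base), so after positions 25, 43, 50, 82.
Circular molecule, 4 cuts → 4 fragments:
  26–43 → 18 bp
  44–50 → 7 bp
  51–82 → 32 bp
  83–108 then 1–25 → 26 + 25 = 51 bp
Sorted largest to smallest: 51, 32, 18, 7 bp.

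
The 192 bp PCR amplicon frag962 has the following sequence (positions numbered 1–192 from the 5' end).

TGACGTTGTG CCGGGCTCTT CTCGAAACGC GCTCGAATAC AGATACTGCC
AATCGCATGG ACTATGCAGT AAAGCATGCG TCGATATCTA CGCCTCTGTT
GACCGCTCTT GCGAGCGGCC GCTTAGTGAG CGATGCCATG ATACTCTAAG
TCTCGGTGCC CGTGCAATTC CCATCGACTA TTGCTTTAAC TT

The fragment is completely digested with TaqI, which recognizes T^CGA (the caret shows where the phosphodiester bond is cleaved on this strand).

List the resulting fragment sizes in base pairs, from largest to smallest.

TaqI sites (TCGA) start at positions 22, 33, 81, 174.
TaqI cuts after the first base of each site, so after positions 22, 33, 81, 174.
Linear molecule, 4 cuts → 5 fragments:
  1–22 → 22 bp
  23–33 → 11 bp
  34–81 → 48 bp
  82–174 → 93 bp
  175–192 → 18 bp
Sorted largest to smallest: 93, 48, 22, 18, 11 bp.

93, 48, 22, 18, 11 bp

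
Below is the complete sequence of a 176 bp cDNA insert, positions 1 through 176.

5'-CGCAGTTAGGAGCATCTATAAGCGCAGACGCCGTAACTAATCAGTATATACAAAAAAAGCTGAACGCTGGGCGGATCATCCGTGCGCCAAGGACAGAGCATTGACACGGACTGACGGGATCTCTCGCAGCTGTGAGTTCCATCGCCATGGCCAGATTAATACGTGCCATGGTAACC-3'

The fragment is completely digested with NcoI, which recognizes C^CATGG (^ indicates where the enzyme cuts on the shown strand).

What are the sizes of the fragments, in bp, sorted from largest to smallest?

145, 21, 10 bp

NcoI sites (CCATGG) start at positions 145, 166.
NcoI cuts after the first base of each site, so after positions 145, 166.
Linear molecule, 2 cuts → 3 fragments:
  1–145 → 145 bp
  146–166 → 21 bp
  167–176 → 10 bp
Sorted largest to smallest: 145, 21, 10 bp.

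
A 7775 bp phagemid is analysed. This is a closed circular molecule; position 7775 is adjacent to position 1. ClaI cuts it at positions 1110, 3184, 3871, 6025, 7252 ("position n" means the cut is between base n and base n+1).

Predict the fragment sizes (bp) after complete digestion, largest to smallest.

2154, 2074, 1633, 1227, 687 bp

Circular molecule, 5 cuts → 5 fragments:
  3184 − 1110 = 2074 bp
  3871 − 3184 = 687 bp
  6025 − 3871 = 2154 bp
  7252 − 6025 = 1227 bp
  wrap: 7775 − 7252 + 1110 = 1633 bp
Sorted largest to smallest: 2154, 2074, 1633, 1227, 687 bp.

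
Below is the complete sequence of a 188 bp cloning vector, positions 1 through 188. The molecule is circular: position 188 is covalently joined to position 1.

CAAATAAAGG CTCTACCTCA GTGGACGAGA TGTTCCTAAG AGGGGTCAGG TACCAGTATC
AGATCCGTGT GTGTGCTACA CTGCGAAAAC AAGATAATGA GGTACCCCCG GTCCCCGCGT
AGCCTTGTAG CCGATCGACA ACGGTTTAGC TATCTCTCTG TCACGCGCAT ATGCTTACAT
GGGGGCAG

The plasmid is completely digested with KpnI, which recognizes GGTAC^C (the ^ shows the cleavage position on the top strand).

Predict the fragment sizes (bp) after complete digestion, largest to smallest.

136, 52 bp

KpnI sites (GGTACC) start at positions 49, 101.
KpnI cuts after base 5 of each site (before the last base), so after positions 53, 105.
Circular molecule, 2 cuts → 2 fragments:
  54–105 → 52 bp
  106–188 then 1–53 → 83 + 53 = 136 bp
Sorted largest to smallest: 136, 52 bp.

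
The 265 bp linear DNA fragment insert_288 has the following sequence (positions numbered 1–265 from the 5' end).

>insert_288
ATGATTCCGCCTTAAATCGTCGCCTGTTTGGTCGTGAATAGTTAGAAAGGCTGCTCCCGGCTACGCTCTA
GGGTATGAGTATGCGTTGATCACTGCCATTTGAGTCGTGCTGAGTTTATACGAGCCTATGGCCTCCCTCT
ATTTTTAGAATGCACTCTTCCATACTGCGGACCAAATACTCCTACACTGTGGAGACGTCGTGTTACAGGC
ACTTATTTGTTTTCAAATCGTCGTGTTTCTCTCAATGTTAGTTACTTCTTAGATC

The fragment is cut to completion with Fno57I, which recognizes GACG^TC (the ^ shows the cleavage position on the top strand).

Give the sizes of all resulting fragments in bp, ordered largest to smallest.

197, 68 bp

The Fno57I site (GACGTC) starts at position 194.
Fno57I cuts after base 4 of each site, so after position 197.
Linear molecule, 1 cut → 2 fragments:
  1–197 → 197 bp
  198–265 → 68 bp
Sorted largest to smallest: 197, 68 bp.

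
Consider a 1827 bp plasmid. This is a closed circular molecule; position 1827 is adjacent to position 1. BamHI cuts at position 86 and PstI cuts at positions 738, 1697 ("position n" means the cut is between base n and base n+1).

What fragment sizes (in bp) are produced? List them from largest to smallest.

Combined cut positions (sorted): 86, 738, 1697.
Circular molecule, 3 cuts → 3 fragments:
  738 − 86 = 652 bp
  1697 − 738 = 959 bp
  wrap: 1827 − 1697 + 86 = 216 bp
Sorted largest to smallest: 959, 652, 216 bp.

959, 652, 216 bp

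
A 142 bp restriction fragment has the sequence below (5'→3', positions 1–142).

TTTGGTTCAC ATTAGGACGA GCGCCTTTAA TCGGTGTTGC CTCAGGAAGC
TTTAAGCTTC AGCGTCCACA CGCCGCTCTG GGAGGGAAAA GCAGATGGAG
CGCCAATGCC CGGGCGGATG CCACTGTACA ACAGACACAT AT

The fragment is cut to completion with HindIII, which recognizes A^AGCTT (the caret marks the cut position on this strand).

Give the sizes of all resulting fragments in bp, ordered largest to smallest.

88, 47, 7 bp

HindIII sites (AAGCTT) start at positions 47, 54.
HindIII cuts after the first base of each site, so after positions 47, 54.
Linear molecule, 2 cuts → 3 fragments:
  1–47 → 47 bp
  48–54 → 7 bp
  55–142 → 88 bp
Sorted largest to smallest: 88, 47, 7 bp.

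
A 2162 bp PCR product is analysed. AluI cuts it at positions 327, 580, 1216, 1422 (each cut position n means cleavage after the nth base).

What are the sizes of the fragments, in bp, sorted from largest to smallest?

740, 636, 327, 253, 206 bp

Linear molecule, 4 cuts → 5 fragments:
  327 − 0 = 327 bp
  580 − 327 = 253 bp
  1216 − 580 = 636 bp
  1422 − 1216 = 206 bp
  2162 − 1422 = 740 bp
Sorted largest to smallest: 740, 636, 327, 253, 206 bp.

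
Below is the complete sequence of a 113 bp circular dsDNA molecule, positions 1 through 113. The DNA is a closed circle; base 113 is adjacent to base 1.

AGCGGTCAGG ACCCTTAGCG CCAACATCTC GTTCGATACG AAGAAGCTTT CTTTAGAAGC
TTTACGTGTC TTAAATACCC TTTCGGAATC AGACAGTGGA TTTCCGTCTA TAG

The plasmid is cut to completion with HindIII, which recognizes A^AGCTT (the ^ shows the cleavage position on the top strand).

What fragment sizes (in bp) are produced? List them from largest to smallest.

HindIII sites (AAGCTT) start at positions 44, 57.
HindIII cuts after the first base of each site, so after positions 44, 57.
Circular molecule, 2 cuts → 2 fragments:
  45–57 → 13 bp
  58–113 then 1–44 → 56 + 44 = 100 bp
Sorted largest to smallest: 100, 13 bp.

100, 13 bp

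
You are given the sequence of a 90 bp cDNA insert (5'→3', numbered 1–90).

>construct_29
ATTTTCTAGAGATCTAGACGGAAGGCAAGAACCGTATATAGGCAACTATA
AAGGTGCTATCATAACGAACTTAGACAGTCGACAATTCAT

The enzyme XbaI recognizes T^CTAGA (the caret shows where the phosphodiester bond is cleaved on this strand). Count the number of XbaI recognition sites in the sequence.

2

TCTAGA occurs starting at positions 5, 13.
XbaI cuts at 2 sites.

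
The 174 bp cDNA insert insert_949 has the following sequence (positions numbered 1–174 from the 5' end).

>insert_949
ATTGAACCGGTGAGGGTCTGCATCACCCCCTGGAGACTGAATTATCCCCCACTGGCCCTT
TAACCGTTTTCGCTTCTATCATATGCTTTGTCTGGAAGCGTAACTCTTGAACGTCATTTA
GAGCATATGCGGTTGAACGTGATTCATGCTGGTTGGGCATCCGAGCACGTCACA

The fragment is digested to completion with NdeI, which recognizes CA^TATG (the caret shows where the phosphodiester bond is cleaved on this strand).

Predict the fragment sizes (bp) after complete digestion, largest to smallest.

NdeI sites (CATATG) start at positions 80, 124.
NdeI cuts after base 2 of each site, so after positions 81, 125.
Linear molecule, 2 cuts → 3 fragments:
  1–81 → 81 bp
  82–125 → 44 bp
  126–174 → 49 bp
Sorted largest to smallest: 81, 49, 44 bp.

81, 49, 44 bp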